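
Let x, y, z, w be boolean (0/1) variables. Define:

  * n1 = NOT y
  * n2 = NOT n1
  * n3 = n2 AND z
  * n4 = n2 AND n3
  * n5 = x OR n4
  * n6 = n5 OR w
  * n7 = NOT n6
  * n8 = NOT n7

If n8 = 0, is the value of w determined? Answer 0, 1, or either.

n8 = NOT n7 must be 0, so n7 = 1.
n7 = NOT n6 must be 1, so n6 = 0.
Every assignment with n8 = 0 has w = 0; there are 3 such assignment(s).
  x=0, y=0, z=0, w=0
  x=0, y=0, z=1, w=0
  x=0, y=1, z=0, w=0

0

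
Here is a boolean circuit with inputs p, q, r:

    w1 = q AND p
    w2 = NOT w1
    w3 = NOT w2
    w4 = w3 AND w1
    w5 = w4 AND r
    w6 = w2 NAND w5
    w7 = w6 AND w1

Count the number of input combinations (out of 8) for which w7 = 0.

w7 = w6 AND w1 must be 0, so at least one of w6, w1 is 0.
Satisfying assignments:
  p=0, q=0, r=0
  p=0, q=0, r=1
  p=0, q=1, r=0
  p=0, q=1, r=1
  p=1, q=0, r=0
  p=1, q=0, r=1

6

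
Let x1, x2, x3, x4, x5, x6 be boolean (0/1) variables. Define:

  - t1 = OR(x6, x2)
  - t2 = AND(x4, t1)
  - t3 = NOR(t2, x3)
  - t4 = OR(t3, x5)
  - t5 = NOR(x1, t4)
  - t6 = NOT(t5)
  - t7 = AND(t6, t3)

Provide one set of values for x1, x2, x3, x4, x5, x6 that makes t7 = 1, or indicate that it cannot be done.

x1=1, x2=1, x3=0, x4=0, x5=1, x6=0

t7 = AND(t6, t3) must be 1, so both t6 = 1 and t3 = 1.
Check with x1=1, x2=1, x3=0, x4=0, x5=1, x6=0:
t1 = OR(x6, x2) = OR(0, 1) = 1
t2 = AND(x4, t1) = AND(0, 1) = 0
t3 = NOR(t2, x3) = NOR(0, 0) = 1
t4 = OR(t3, x5) = OR(1, 1) = 1
t5 = NOR(x1, t4) = NOR(1, 1) = 0
t6 = NOT(t5) = NOT 0 = 1
t7 = AND(t6, t3) = AND(1, 1) = 1
So t7 = 1 as required.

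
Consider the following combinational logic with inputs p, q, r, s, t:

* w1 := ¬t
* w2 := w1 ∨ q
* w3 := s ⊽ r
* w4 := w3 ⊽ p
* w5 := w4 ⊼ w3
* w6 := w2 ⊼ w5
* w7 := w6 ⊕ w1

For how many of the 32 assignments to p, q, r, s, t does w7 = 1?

24

w7 = w6 ⊕ w1 must be 1, so w6 and w1 differ.
Enumerating the 32 input combinations, 24 give w7 = 1 and 8 give w7 = 0.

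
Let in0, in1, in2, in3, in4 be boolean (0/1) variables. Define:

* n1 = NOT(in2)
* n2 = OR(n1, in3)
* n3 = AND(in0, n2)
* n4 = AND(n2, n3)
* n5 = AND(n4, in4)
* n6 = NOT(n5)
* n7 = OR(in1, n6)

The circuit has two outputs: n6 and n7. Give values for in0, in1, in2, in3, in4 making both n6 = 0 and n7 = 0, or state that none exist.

Check with in0=1, in1=0, in2=0, in3=1, in4=1:
n1 = NOT(in2) = NOT 0 = 1
n2 = OR(n1, in3) = OR(1, 1) = 1
n3 = AND(in0, n2) = AND(1, 1) = 1
n4 = AND(n2, n3) = AND(1, 1) = 1
n5 = AND(n4, in4) = AND(1, 1) = 1
n6 = NOT(n5) = NOT 1 = 0
n7 = OR(in1, n6) = OR(0, 0) = 0
So n6 = 0 and n7 = 0.

in0=1, in1=0, in2=0, in3=1, in4=1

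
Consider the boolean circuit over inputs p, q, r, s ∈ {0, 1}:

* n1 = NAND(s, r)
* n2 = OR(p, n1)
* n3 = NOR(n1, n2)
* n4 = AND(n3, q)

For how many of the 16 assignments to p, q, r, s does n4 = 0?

n4 = AND(n3, q) must be 0, so at least one of n3, q is 0.
Enumerating the 16 input combinations, 15 give n4 = 0 and 1 give n4 = 1.

15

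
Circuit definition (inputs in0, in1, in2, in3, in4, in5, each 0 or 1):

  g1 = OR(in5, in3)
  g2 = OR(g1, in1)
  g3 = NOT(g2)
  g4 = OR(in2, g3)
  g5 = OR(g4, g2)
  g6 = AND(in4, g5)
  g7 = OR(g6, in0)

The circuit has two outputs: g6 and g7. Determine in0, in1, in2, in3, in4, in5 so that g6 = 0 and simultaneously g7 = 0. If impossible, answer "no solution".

Check with in0=0 in1=0 in2=1 in3=1 in4=0 in5=0:
g1 = OR(in5, in3) = OR(0, 1) = 1
g2 = OR(g1, in1) = OR(1, 0) = 1
g3 = NOT(g2) = NOT 1 = 0
g4 = OR(in2, g3) = OR(1, 0) = 1
g5 = OR(g4, g2) = OR(1, 1) = 1
g6 = AND(in4, g5) = AND(0, 1) = 0
g7 = OR(g6, in0) = OR(0, 0) = 0
So g6 = 0 and g7 = 0.

in0=0 in1=0 in2=1 in3=1 in4=0 in5=0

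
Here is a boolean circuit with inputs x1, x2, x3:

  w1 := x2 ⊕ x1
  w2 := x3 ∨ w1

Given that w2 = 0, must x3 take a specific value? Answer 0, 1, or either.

0

w2 = x3 ∨ w1 must be 0, so both x3 = 0 and w1 = 0.
w1 = x2 ⊕ x1 must be 0, so x2 and x1 are equal.
Every assignment with w2 = 0 has x3 = 0; there are 2 such assignment(s).
  x1=0, x2=0, x3=0
  x1=1, x2=1, x3=0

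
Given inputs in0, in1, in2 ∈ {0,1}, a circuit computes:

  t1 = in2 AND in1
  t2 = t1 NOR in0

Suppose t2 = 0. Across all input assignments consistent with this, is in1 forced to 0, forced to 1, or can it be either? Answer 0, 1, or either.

Both values of in1 occur among assignments with t2 = 0:
  in1=0: in0=1, in1=0, in2=0
  in1=1: in0=0, in1=1, in2=1

either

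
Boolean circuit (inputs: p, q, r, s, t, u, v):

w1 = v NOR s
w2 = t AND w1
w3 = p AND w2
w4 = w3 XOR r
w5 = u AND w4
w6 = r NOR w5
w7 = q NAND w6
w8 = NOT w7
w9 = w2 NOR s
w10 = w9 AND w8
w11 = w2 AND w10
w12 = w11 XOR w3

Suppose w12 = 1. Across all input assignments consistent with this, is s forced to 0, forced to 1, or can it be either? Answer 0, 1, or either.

w12 = w11 XOR w3 must be 1, so w11 and w3 differ.
Every assignment with w12 = 1 has s = 0; there are 8 such assignment(s).

0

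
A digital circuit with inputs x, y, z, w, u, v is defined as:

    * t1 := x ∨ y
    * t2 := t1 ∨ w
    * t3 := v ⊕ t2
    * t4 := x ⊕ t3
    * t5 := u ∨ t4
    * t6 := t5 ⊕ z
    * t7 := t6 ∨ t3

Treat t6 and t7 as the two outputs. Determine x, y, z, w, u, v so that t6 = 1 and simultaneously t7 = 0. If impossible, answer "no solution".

Across all 64 input combinations, none give both t6 = 1 and t7 = 0.

no solution exists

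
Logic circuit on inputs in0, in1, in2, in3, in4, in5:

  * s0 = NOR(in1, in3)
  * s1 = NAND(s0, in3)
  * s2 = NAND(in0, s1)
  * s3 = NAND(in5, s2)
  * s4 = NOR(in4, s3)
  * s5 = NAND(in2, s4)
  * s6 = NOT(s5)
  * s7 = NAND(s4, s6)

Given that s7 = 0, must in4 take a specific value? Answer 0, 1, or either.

0

s7 = NAND(s4, s6) must be 0, so both s4 = 1 and s6 = 1.
s4 = NOR(in4, s3) must be 1, so both in4 = 0 and s3 = 0.
Every assignment with s7 = 0 has in4 = 0; there are 4 such assignment(s).
  in0=0, in1=0, in2=1, in3=0, in4=0, in5=1
  in0=0, in1=0, in2=1, in3=1, in4=0, in5=1
  in0=0, in1=1, in2=1, in3=0, in4=0, in5=1
  in0=0, in1=1, in2=1, in3=1, in4=0, in5=1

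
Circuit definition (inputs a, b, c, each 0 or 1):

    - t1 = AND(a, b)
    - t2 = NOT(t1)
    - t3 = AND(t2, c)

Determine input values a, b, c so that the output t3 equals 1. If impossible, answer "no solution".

a=0, b=0, c=1

Check with a=0, b=0, c=1:
t1 = AND(a, b) = AND(0, 0) = 0
t2 = NOT(t1) = NOT 0 = 1
t3 = AND(t2, c) = AND(1, 1) = 1
So t3 = 1 as required.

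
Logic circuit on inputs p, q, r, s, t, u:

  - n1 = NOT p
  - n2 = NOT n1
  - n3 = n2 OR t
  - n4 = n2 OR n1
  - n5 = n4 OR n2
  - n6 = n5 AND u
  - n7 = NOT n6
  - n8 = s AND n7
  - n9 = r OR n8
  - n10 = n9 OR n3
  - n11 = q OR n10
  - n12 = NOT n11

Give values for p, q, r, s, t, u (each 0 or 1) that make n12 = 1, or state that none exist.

p=0 q=0 r=0 s=1 t=0 u=1

n12 = NOT n11 must be 1, so n11 = 0.
Check with p=0 q=0 r=0 s=1 t=0 u=1:
n1 = NOT p = NOT 0 = 1
n2 = NOT n1 = NOT 1 = 0
n3 = n2 OR t = 0 OR 0 = 0
n4 = n2 OR n1 = 0 OR 1 = 1
n5 = n4 OR n2 = 1 OR 0 = 1
n6 = n5 AND u = 1 AND 1 = 1
n7 = NOT n6 = NOT 1 = 0
n8 = s AND n7 = 1 AND 0 = 0
n9 = r OR n8 = 0 OR 0 = 0
n10 = n9 OR n3 = 0 OR 0 = 0
n11 = q OR n10 = 0 OR 0 = 0
n12 = NOT n11 = NOT 0 = 1
So n12 = 1 as required.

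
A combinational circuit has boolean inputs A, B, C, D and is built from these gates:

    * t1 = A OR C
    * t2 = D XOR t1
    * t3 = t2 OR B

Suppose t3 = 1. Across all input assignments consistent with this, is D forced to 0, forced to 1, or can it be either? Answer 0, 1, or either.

Both values of D occur among assignments with t3 = 1:
  D=0: A=0, B=0, C=1, D=0
  D=1: A=0, B=0, C=0, D=1

either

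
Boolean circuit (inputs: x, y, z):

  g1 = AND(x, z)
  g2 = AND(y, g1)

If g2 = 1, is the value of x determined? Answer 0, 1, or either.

1

g2 = AND(y, g1) must be 1, so both y = 1 and g1 = 1.
g1 = AND(x, z) must be 1, so both x = 1 and z = 1.
Every assignment with g2 = 1 has x = 1; there are 1 such assignment(s).
  x=1, y=1, z=1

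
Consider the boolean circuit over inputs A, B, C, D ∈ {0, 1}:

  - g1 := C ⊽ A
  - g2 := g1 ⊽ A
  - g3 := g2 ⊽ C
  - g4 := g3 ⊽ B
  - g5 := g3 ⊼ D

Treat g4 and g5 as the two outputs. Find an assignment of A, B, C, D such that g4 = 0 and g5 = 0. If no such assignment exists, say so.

A=0 B=0 C=0 D=1

Check with A=0 B=0 C=0 D=1:
g1 = C ⊽ A = 0 ⊽ 0 = 1
g2 = g1 ⊽ A = 1 ⊽ 0 = 0
g3 = g2 ⊽ C = 0 ⊽ 0 = 1
g4 = g3 ⊽ B = 1 ⊽ 0 = 0
g5 = g3 ⊼ D = 1 ⊼ 1 = 0
So g4 = 0 and g5 = 0.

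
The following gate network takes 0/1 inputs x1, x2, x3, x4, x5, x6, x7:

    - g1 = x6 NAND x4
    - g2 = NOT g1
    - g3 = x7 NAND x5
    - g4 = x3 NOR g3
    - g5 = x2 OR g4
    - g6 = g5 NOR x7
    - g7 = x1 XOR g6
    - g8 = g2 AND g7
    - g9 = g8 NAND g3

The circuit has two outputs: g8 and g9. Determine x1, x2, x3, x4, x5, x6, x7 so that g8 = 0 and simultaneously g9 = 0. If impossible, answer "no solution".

no solution exists

Across all 128 input combinations, none give both g8 = 0 and g9 = 0.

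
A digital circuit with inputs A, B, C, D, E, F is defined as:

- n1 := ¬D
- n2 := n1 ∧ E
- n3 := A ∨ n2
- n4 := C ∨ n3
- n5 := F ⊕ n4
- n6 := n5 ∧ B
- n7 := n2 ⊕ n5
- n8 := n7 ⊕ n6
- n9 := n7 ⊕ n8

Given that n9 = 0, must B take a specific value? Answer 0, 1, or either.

either

Both values of B occur among assignments with n9 = 0:
  B=0: A=0, B=0, C=0, D=0, E=0, F=0
  B=1: A=0, B=1, C=0, D=0, E=0, F=0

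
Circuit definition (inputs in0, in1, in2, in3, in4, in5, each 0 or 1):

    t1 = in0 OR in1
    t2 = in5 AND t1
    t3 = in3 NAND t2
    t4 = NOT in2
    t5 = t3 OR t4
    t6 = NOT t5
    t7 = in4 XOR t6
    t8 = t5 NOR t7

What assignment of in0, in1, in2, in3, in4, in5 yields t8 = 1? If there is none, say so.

t8 = t5 NOR t7 must be 1, so both t5 = 0 and t7 = 0.
t5 = t3 OR t4 must be 0, so both t3 = 0 and t4 = 0.
Check with in0=0, in1=1, in2=1, in3=1, in4=1, in5=1:
t1 = in0 OR in1 = 0 OR 1 = 1
t2 = in5 AND t1 = 1 AND 1 = 1
t3 = in3 NAND t2 = 1 NAND 1 = 0
t4 = NOT in2 = NOT 1 = 0
t5 = t3 OR t4 = 0 OR 0 = 0
t6 = NOT t5 = NOT 0 = 1
t7 = in4 XOR t6 = 1 XOR 1 = 0
t8 = t5 NOR t7 = 0 NOR 0 = 1
So t8 = 1 as required.

in0=0, in1=1, in2=1, in3=1, in4=1, in5=1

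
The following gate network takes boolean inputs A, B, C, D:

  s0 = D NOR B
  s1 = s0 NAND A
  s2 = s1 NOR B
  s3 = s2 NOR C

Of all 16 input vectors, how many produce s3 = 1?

7

s3 = s2 NOR C must be 1, so both s2 = 0 and C = 0.
s2 = s1 NOR B must be 0, so at least one of s1, B is 1.
Enumerating the 16 input combinations, 7 give s3 = 1 and 9 give s3 = 0.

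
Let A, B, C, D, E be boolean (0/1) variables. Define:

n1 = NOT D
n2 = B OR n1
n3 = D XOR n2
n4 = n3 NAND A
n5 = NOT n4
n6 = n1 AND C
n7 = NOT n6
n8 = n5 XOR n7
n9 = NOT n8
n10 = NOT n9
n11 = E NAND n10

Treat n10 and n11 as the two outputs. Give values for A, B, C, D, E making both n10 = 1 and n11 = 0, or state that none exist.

A=0, B=0, C=1, D=1, E=1

Check with A=0, B=0, C=1, D=1, E=1:
n1 = NOT D = NOT 1 = 0
n2 = B OR n1 = 0 OR 0 = 0
n3 = D XOR n2 = 1 XOR 0 = 1
n4 = n3 NAND A = 1 NAND 0 = 1
n5 = NOT n4 = NOT 1 = 0
n6 = n1 AND C = 0 AND 1 = 0
n7 = NOT n6 = NOT 0 = 1
n8 = n5 XOR n7 = 0 XOR 1 = 1
n9 = NOT n8 = NOT 1 = 0
n10 = NOT n9 = NOT 0 = 1
n11 = E NAND n10 = 1 NAND 1 = 0
So n10 = 1 and n11 = 0.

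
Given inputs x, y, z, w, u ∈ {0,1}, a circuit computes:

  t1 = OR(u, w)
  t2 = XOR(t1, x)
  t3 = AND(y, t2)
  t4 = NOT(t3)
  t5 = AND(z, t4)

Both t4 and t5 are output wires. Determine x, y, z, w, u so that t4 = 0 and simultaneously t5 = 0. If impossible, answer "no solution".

Check with x=0 y=1 z=0 w=0 u=1:
t1 = OR(u, w) = OR(1, 0) = 1
t2 = XOR(t1, x) = XOR(1, 0) = 1
t3 = AND(y, t2) = AND(1, 1) = 1
t4 = NOT(t3) = NOT 1 = 0
t5 = AND(z, t4) = AND(0, 0) = 0
So t4 = 0 and t5 = 0.

x=0 y=1 z=0 w=0 u=1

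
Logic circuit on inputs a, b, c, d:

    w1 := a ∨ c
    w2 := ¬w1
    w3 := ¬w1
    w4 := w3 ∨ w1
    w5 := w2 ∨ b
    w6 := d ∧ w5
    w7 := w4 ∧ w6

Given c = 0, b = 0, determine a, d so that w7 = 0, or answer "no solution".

w7 = w4 ∧ w6 must be 0, so at least one of w4, w6 is 0.
Check with c = 0, b = 0 and a=1, d=0:
w1 = a ∨ c = 1 ∨ 0 = 1
w2 = ¬w1 = ¬1 = 0
w3 = ¬w1 = ¬1 = 0
w4 = w3 ∨ w1 = 0 ∨ 1 = 1
w5 = w2 ∨ b = 0 ∨ 0 = 0
w6 = d ∧ w5 = 0 ∧ 0 = 0
w7 = w4 ∧ w6 = 1 ∧ 0 = 0
So w7 = 0.

a=1, d=0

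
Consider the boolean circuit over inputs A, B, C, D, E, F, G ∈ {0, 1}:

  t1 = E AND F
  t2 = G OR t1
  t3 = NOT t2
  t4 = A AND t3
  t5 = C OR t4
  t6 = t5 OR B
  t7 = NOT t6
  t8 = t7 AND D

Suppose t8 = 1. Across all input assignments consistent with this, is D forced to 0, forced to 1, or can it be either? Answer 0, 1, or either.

1

t8 = t7 AND D must be 1, so both t7 = 1 and D = 1.
Every assignment with t8 = 1 has D = 1; there are 13 such assignment(s).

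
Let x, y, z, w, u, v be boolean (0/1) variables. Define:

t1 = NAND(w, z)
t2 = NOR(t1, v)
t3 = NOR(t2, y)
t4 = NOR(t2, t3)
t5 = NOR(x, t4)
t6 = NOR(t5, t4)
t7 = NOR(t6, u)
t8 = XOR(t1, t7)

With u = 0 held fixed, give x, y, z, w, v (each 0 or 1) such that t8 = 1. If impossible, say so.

t8 = XOR(t1, t7) must be 1, so t1 and t7 differ.
Check with u = 0 and x=0, y=0, z=1, w=1, v=1:
t1 = NAND(w, z) = NAND(1, 1) = 0
t2 = NOR(t1, v) = NOR(0, 1) = 0
t3 = NOR(t2, y) = NOR(0, 0) = 1
t4 = NOR(t2, t3) = NOR(0, 1) = 0
t5 = NOR(x, t4) = NOR(0, 0) = 1
t6 = NOR(t5, t4) = NOR(1, 0) = 0
t7 = NOR(t6, u) = NOR(0, 0) = 1
t8 = XOR(t1, t7) = XOR(0, 1) = 1
So t8 = 1.

x=0, y=0, z=1, w=1, v=1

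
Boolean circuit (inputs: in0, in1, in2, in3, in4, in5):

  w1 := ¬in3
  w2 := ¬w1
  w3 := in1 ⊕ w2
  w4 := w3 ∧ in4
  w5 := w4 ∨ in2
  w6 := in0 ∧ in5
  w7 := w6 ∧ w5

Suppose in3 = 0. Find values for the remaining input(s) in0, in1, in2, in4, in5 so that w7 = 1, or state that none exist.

in0=1, in1=0, in2=1, in4=1, in5=1

w7 = w6 ∧ w5 must be 1, so both w6 = 1 and w5 = 1.
Check with in3 = 0 and in0=1, in1=0, in2=1, in4=1, in5=1:
w1 = ¬in3 = ¬0 = 1
w2 = ¬w1 = ¬1 = 0
w3 = in1 ⊕ w2 = 0 ⊕ 0 = 0
w4 = w3 ∧ in4 = 0 ∧ 1 = 0
w5 = w4 ∨ in2 = 0 ∨ 1 = 1
w6 = in0 ∧ in5 = 1 ∧ 1 = 1
w7 = w6 ∧ w5 = 1 ∧ 1 = 1
So w7 = 1.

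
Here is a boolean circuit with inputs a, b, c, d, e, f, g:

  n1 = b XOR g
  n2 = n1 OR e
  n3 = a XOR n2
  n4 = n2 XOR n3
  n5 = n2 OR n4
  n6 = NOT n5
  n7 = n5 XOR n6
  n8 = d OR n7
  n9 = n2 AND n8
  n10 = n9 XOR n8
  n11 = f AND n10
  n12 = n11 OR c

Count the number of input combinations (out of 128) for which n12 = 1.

n12 = n11 OR c must be 1, so at least one of n11, c is 1.
Enumerating the 128 input combinations, 72 give n12 = 1 and 56 give n12 = 0.

72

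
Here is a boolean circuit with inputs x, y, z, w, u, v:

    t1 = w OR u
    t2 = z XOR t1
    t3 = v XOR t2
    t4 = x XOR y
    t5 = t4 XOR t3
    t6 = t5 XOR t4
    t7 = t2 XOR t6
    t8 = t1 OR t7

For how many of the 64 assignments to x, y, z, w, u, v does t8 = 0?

8

t8 = t1 OR t7 must be 0, so both t1 = 0 and t7 = 0.
Enumerating the 64 input combinations, 8 give t8 = 0 and 56 give t8 = 1.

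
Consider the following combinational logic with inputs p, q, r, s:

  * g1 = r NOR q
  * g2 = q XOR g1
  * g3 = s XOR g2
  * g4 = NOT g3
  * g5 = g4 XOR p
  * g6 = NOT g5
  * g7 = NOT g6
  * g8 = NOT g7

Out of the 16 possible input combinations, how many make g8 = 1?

8

g8 = NOT g7 must be 1, so g7 = 0.
g7 = NOT g6 must be 0, so g6 = 1.
Enumerating the 16 input combinations, 8 give g8 = 1 and 8 give g8 = 0.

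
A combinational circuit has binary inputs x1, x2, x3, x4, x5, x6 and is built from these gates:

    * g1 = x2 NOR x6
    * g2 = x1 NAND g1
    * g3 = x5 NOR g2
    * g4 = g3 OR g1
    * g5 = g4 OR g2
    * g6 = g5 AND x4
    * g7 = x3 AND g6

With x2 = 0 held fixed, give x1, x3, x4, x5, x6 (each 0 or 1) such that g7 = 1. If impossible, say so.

Check with x2 = 0 and x1=1, x3=1, x4=1, x5=0, x6=1:
g1 = x2 NOR x6 = 0 NOR 1 = 0
g2 = x1 NAND g1 = 1 NAND 0 = 1
g3 = x5 NOR g2 = 0 NOR 1 = 0
g4 = g3 OR g1 = 0 OR 0 = 0
g5 = g4 OR g2 = 0 OR 1 = 1
g6 = g5 AND x4 = 1 AND 1 = 1
g7 = x3 AND g6 = 1 AND 1 = 1
So g7 = 1.

x1=1, x3=1, x4=1, x5=0, x6=1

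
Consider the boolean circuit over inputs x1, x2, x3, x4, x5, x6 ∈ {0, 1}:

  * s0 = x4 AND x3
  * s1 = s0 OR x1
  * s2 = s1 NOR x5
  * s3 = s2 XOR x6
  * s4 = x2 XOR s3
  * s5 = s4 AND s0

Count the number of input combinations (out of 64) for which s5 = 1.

8

s5 = s4 AND s0 must be 1, so both s4 = 1 and s0 = 1.
s4 = x2 XOR s3 must be 1, so x2 and s3 differ.
s0 = x4 AND x3 must be 1, so both x4 = 1 and x3 = 1.
Enumerating the 64 input combinations, 8 give s5 = 1 and 56 give s5 = 0.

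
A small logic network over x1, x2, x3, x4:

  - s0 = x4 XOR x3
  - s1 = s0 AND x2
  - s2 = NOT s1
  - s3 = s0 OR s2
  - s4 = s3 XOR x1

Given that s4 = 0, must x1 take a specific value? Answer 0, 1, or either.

s4 = s3 XOR x1 must be 0, so s3 and x1 are equal.
Every assignment with s4 = 0 has x1 = 1; there are 8 such assignment(s).

1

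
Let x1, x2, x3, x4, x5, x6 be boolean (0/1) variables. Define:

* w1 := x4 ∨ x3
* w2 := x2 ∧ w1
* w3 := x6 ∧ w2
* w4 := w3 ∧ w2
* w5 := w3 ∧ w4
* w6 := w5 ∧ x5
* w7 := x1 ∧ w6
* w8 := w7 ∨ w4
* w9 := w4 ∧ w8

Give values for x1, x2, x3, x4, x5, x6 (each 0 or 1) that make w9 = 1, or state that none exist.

w9 = w4 ∧ w8 must be 1, so both w4 = 1 and w8 = 1.
Check with x1=0, x2=1, x3=1, x4=0, x5=1, x6=1:
w1 = x4 ∨ x3 = 0 ∨ 1 = 1
w2 = x2 ∧ w1 = 1 ∧ 1 = 1
w3 = x6 ∧ w2 = 1 ∧ 1 = 1
w4 = w3 ∧ w2 = 1 ∧ 1 = 1
w5 = w3 ∧ w4 = 1 ∧ 1 = 1
w6 = w5 ∧ x5 = 1 ∧ 1 = 1
w7 = x1 ∧ w6 = 0 ∧ 1 = 0
w8 = w7 ∨ w4 = 0 ∨ 1 = 1
w9 = w4 ∧ w8 = 1 ∧ 1 = 1
So w9 = 1 as required.

x1=0, x2=1, x3=1, x4=0, x5=1, x6=1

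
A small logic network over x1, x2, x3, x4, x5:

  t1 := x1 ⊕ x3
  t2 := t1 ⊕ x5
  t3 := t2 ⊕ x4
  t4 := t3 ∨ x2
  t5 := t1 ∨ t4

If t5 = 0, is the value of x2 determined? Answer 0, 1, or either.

t5 = t1 ∨ t4 must be 0, so both t1 = 0 and t4 = 0.
t1 = x1 ⊕ x3 must be 0, so x1 and x3 are equal.
Every assignment with t5 = 0 has x2 = 0; there are 4 such assignment(s).
  x1=0, x2=0, x3=0, x4=0, x5=0
  x1=0, x2=0, x3=0, x4=1, x5=1
  x1=1, x2=0, x3=1, x4=0, x5=0
  x1=1, x2=0, x3=1, x4=1, x5=1

0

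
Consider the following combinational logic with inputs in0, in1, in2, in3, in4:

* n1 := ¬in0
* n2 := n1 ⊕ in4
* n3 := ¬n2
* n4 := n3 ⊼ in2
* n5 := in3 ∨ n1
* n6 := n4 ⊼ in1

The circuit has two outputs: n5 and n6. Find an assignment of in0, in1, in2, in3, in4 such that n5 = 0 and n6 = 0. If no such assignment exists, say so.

Check with in0=1, in1=1, in2=0, in3=0, in4=1:
n1 = ¬in0 = ¬1 = 0
n2 = n1 ⊕ in4 = 0 ⊕ 1 = 1
n3 = ¬n2 = ¬1 = 0
n4 = n3 ⊼ in2 = 0 ⊼ 0 = 1
n5 = in3 ∨ n1 = 0 ∨ 0 = 0
n6 = n4 ⊼ in1 = 1 ⊼ 1 = 0
So n5 = 0 and n6 = 0.

in0=1, in1=1, in2=0, in3=0, in4=1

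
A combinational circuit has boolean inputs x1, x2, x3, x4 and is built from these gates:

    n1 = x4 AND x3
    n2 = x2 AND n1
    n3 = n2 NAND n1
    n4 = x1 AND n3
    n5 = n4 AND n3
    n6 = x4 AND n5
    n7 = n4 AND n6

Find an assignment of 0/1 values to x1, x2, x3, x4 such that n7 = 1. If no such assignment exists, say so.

Check with x1=1 x2=1 x3=0 x4=1:
n1 = x4 AND x3 = 1 AND 0 = 0
n2 = x2 AND n1 = 1 AND 0 = 0
n3 = n2 NAND n1 = 0 NAND 0 = 1
n4 = x1 AND n3 = 1 AND 1 = 1
n5 = n4 AND n3 = 1 AND 1 = 1
n6 = x4 AND n5 = 1 AND 1 = 1
n7 = n4 AND n6 = 1 AND 1 = 1
So n7 = 1 as required.

x1=1 x2=1 x3=0 x4=1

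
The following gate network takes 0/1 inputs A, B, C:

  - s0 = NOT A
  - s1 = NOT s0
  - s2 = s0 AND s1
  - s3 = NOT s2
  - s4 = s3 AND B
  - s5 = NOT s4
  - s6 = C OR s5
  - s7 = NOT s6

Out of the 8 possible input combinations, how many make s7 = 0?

s7 = NOT s6 must be 0, so s6 = 1.
s6 = C OR s5 must be 1, so at least one of C, s5 is 1.
Enumerating the 8 input combinations, 6 give s7 = 0 and 2 give s7 = 1.

6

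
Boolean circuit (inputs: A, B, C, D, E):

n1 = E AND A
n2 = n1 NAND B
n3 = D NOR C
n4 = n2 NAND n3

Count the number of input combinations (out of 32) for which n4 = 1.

25

n4 = n2 NAND n3 must be 1, so at least one of n2, n3 is 0.
Enumerating the 32 input combinations, 25 give n4 = 1 and 7 give n4 = 0.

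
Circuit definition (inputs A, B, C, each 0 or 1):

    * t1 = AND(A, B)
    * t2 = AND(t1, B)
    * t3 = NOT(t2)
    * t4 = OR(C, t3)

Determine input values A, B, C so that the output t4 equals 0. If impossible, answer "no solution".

t4 = OR(C, t3) must be 0, so both C = 0 and t3 = 0.
Check with A=1 B=1 C=0:
t1 = AND(A, B) = AND(1, 1) = 1
t2 = AND(t1, B) = AND(1, 1) = 1
t3 = NOT(t2) = NOT 1 = 0
t4 = OR(C, t3) = OR(0, 0) = 0
So t4 = 0 as required.

A=1 B=1 C=0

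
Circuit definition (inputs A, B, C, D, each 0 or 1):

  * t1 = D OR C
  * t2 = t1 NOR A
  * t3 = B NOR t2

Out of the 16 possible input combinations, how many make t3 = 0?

t3 = B NOR t2 must be 0, so at least one of B, t2 is 1.
Enumerating the 16 input combinations, 9 give t3 = 0 and 7 give t3 = 1.

9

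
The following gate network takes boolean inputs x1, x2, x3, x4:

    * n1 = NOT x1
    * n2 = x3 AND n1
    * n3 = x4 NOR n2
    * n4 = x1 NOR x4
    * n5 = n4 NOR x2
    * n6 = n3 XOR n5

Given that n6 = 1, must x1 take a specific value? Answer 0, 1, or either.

either

Both values of x1 occur among assignments with n6 = 1:
  x1=0: x1=0, x2=0, x3=0, x4=0
  x1=1: x1=1, x2=0, x3=0, x4=1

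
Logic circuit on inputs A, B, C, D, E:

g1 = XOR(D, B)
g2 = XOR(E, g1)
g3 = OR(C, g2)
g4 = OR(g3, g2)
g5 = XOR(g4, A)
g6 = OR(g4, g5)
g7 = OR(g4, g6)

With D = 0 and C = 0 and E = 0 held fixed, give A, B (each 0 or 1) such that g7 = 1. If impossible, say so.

A=1 B=1

Check with D = 0 and C = 0 and E = 0 and A=1, B=1:
g1 = XOR(D, B) = XOR(0, 1) = 1
g2 = XOR(E, g1) = XOR(0, 1) = 1
g3 = OR(C, g2) = OR(0, 1) = 1
g4 = OR(g3, g2) = OR(1, 1) = 1
g5 = XOR(g4, A) = XOR(1, 1) = 0
g6 = OR(g4, g5) = OR(1, 0) = 1
g7 = OR(g4, g6) = OR(1, 1) = 1
So g7 = 1.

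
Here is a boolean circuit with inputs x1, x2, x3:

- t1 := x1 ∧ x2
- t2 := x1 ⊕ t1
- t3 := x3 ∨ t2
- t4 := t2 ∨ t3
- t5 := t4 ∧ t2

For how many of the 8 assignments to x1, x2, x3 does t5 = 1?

t5 = t4 ∧ t2 must be 1, so both t4 = 1 and t2 = 1.
t4 = t2 ∨ t3 must be 1, so at least one of t2, t3 is 1.
t2 = x1 ⊕ t1 must be 1, so x1 and t1 differ.
Enumerating the 8 input combinations, 2 give t5 = 1 and 6 give t5 = 0.

2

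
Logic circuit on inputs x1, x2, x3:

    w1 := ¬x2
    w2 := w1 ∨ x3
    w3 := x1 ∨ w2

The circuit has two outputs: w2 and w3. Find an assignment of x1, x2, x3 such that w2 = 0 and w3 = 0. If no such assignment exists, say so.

x1=0, x2=1, x3=0

Check with x1=0, x2=1, x3=0:
w1 = ¬x2 = ¬1 = 0
w2 = w1 ∨ x3 = 0 ∨ 0 = 0
w3 = x1 ∨ w2 = 0 ∨ 0 = 0
So w2 = 0 and w3 = 0.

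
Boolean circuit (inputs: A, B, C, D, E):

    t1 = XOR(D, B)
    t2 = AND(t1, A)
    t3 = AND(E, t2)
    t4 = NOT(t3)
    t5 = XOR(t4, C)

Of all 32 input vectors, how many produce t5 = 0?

16

t5 = XOR(t4, C) must be 0, so t4 and C are equal.
Enumerating the 32 input combinations, 16 give t5 = 0 and 16 give t5 = 1.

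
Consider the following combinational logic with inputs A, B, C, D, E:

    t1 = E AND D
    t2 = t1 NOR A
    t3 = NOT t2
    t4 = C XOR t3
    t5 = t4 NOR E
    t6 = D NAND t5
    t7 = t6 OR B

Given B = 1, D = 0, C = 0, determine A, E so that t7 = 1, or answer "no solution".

t7 = t6 OR B must be 1, so at least one of t6, B is 1.
Check with B = 1, D = 0, C = 0 and A=0, E=0:
t1 = E AND D = 0 AND 0 = 0
t2 = t1 NOR A = 0 NOR 0 = 1
t3 = NOT t2 = NOT 1 = 0
t4 = C XOR t3 = 0 XOR 0 = 0
t5 = t4 NOR E = 0 NOR 0 = 1
t6 = D NAND t5 = 0 NAND 1 = 1
t7 = t6 OR B = 1 OR 1 = 1
So t7 = 1.

A=0, E=0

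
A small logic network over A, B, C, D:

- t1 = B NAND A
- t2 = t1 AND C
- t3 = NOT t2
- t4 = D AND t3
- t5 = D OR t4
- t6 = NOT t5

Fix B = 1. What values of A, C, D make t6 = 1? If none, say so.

t6 = NOT t5 must be 1, so t5 = 0.
t5 = D OR t4 must be 0, so both D = 0 and t4 = 0.
Check with B = 1 and A=0, C=1, D=0:
t1 = B NAND A = 1 NAND 0 = 1
t2 = t1 AND C = 1 AND 1 = 1
t3 = NOT t2 = NOT 1 = 0
t4 = D AND t3 = 0 AND 0 = 0
t5 = D OR t4 = 0 OR 0 = 0
t6 = NOT t5 = NOT 0 = 1
So t6 = 1.

A=0, C=1, D=0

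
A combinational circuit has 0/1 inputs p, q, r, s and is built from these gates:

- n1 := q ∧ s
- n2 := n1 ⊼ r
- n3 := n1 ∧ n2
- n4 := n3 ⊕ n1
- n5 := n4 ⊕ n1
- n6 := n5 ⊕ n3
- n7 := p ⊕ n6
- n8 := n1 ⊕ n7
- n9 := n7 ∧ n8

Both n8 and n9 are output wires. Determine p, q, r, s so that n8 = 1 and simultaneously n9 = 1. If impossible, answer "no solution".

p=1 q=1 r=1 s=0

Check with p=1 q=1 r=1 s=0:
n1 = q ∧ s = 1 ∧ 0 = 0
n2 = n1 ⊼ r = 0 ⊼ 1 = 1
n3 = n1 ∧ n2 = 0 ∧ 1 = 0
n4 = n3 ⊕ n1 = 0 ⊕ 0 = 0
n5 = n4 ⊕ n1 = 0 ⊕ 0 = 0
n6 = n5 ⊕ n3 = 0 ⊕ 0 = 0
n7 = p ⊕ n6 = 1 ⊕ 0 = 1
n8 = n1 ⊕ n7 = 0 ⊕ 1 = 1
n9 = n7 ∧ n8 = 1 ∧ 1 = 1
So n8 = 1 and n9 = 1.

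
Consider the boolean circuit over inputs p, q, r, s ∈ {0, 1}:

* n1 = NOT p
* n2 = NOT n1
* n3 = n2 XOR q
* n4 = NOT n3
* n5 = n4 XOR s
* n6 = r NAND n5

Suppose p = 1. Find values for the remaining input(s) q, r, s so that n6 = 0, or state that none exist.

q=0 r=1 s=1

Check with p = 1 and q=0, r=1, s=1:
n1 = NOT p = NOT 1 = 0
n2 = NOT n1 = NOT 0 = 1
n3 = n2 XOR q = 1 XOR 0 = 1
n4 = NOT n3 = NOT 1 = 0
n5 = n4 XOR s = 0 XOR 1 = 1
n6 = r NAND n5 = 1 NAND 1 = 0
So n6 = 0.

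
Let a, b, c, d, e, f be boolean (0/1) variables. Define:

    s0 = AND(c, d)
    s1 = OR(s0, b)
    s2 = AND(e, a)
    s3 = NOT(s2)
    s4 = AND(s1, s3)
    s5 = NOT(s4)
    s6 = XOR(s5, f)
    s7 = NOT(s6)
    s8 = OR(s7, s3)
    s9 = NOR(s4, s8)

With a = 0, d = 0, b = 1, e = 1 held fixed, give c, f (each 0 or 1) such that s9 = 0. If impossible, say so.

c=0 f=1

s9 = NOR(s4, s8) must be 0, so at least one of s4, s8 is 1.
Check with a = 0, d = 0, b = 1, e = 1 and c=0, f=1:
s0 = AND(c, d) = AND(0, 0) = 0
s1 = OR(s0, b) = OR(0, 1) = 1
s2 = AND(e, a) = AND(1, 0) = 0
s3 = NOT(s2) = NOT 0 = 1
s4 = AND(s1, s3) = AND(1, 1) = 1
s5 = NOT(s4) = NOT 1 = 0
s6 = XOR(s5, f) = XOR(0, 1) = 1
s7 = NOT(s6) = NOT 1 = 0
s8 = OR(s7, s3) = OR(0, 1) = 1
s9 = NOR(s4, s8) = NOR(1, 1) = 0
So s9 = 0.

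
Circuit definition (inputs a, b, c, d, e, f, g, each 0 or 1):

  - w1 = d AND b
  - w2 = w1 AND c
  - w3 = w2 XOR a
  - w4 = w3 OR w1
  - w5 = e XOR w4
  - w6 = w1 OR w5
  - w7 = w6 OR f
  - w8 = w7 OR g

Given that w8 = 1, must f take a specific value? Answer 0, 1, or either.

either

Both values of f occur among assignments with w8 = 1:
  f=0: a=0, b=0, c=0, d=0, e=0, f=0, g=1
  f=1: a=0, b=0, c=0, d=0, e=0, f=1, g=0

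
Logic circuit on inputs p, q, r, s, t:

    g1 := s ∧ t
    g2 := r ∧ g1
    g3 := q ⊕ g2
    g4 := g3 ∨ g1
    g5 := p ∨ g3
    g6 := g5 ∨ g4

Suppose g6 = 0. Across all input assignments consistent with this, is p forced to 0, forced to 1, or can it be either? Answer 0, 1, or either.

g6 = g5 ∨ g4 must be 0, so both g5 = 0 and g4 = 0.
g5 = p ∨ g3 must be 0, so both p = 0 and g3 = 0.
Every assignment with g6 = 0 has p = 0; there are 6 such assignment(s).

0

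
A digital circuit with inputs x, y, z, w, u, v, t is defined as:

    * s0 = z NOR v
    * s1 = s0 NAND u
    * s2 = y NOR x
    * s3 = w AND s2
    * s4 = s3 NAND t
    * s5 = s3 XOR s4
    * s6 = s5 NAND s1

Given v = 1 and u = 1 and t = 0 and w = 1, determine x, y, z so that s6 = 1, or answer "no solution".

x=0, y=0, z=0

Check with v = 1 and u = 1 and t = 0 and w = 1 and x=0, y=0, z=0:
s0 = z NOR v = 0 NOR 1 = 0
s1 = s0 NAND u = 0 NAND 1 = 1
s2 = y NOR x = 0 NOR 0 = 1
s3 = w AND s2 = 1 AND 1 = 1
s4 = s3 NAND t = 1 NAND 0 = 1
s5 = s3 XOR s4 = 1 XOR 1 = 0
s6 = s5 NAND s1 = 0 NAND 1 = 1
So s6 = 1.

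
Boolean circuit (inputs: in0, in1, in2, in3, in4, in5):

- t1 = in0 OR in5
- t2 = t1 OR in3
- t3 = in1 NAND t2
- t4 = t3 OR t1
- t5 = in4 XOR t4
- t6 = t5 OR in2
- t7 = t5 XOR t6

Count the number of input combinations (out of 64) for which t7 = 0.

48

t7 = t5 XOR t6 must be 0, so t5 and t6 are equal.
Enumerating the 64 input combinations, 48 give t7 = 0 and 16 give t7 = 1.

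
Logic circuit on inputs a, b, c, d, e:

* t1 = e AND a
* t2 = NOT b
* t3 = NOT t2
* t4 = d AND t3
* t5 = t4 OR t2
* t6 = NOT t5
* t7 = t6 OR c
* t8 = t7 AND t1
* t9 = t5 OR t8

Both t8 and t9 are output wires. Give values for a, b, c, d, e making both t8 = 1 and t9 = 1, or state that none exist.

Check with a=1, b=0, c=1, d=0, e=1:
t1 = e AND a = 1 AND 1 = 1
t2 = NOT b = NOT 0 = 1
t3 = NOT t2 = NOT 1 = 0
t4 = d AND t3 = 0 AND 0 = 0
t5 = t4 OR t2 = 0 OR 1 = 1
t6 = NOT t5 = NOT 1 = 0
t7 = t6 OR c = 0 OR 1 = 1
t8 = t7 AND t1 = 1 AND 1 = 1
t9 = t5 OR t8 = 1 OR 1 = 1
So t8 = 1 and t9 = 1.

a=1, b=0, c=1, d=0, e=1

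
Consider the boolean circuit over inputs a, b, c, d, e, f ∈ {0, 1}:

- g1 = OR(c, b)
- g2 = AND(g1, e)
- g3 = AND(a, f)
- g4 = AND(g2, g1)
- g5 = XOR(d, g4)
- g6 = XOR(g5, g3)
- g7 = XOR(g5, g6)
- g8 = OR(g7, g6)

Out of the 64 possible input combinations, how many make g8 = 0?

g8 = OR(g7, g6) must be 0, so both g7 = 0 and g6 = 0.
Enumerating the 64 input combinations, 24 give g8 = 0 and 40 give g8 = 1.

24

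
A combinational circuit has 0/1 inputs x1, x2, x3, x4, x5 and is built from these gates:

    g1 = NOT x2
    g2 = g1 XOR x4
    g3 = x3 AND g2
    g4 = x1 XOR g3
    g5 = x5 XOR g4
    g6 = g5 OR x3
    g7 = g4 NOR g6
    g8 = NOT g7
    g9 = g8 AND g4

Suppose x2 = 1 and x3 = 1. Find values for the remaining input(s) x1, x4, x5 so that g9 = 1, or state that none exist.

g9 = g8 AND g4 must be 1, so both g8 = 1 and g4 = 1.
Check with x2 = 1 and x3 = 1 and x1=0, x4=1, x5=0:
g1 = NOT x2 = NOT 1 = 0
g2 = g1 XOR x4 = 0 XOR 1 = 1
g3 = x3 AND g2 = 1 AND 1 = 1
g4 = x1 XOR g3 = 0 XOR 1 = 1
g5 = x5 XOR g4 = 0 XOR 1 = 1
g6 = g5 OR x3 = 1 OR 1 = 1
g7 = g4 NOR g6 = 1 NOR 1 = 0
g8 = NOT g7 = NOT 0 = 1
g9 = g8 AND g4 = 1 AND 1 = 1
So g9 = 1.

x1=0, x4=1, x5=0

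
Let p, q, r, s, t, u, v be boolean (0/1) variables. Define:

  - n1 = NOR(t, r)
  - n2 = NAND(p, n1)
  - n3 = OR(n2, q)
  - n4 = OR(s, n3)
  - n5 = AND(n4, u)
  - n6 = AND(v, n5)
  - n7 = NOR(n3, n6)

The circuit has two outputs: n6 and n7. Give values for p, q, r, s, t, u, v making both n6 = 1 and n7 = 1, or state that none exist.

Across all 128 input combinations, none give both n6 = 1 and n7 = 1.

no solution exists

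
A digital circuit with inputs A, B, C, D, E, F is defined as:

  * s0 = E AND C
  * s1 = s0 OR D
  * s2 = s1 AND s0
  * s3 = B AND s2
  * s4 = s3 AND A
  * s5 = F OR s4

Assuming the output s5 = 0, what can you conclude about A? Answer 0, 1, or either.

Both values of A occur among assignments with s5 = 0:
  A=0: A=0, B=0, C=0, D=0, E=0, F=0
  A=1: A=1, B=0, C=0, D=0, E=0, F=0

either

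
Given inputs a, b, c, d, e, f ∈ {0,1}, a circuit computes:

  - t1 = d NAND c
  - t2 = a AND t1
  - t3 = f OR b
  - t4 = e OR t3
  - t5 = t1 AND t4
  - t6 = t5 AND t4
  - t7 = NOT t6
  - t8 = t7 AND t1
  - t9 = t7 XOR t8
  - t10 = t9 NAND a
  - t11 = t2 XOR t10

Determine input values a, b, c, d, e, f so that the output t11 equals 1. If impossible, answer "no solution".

a=0, b=0, c=0, d=1, e=1, f=1

t11 = t2 XOR t10 must be 1, so t2 and t10 differ.
Check with a=0, b=0, c=0, d=1, e=1, f=1:
t1 = d NAND c = 1 NAND 0 = 1
t2 = a AND t1 = 0 AND 1 = 0
t3 = f OR b = 1 OR 0 = 1
t4 = e OR t3 = 1 OR 1 = 1
t5 = t1 AND t4 = 1 AND 1 = 1
t6 = t5 AND t4 = 1 AND 1 = 1
t7 = NOT t6 = NOT 1 = 0
t8 = t7 AND t1 = 0 AND 1 = 0
t9 = t7 XOR t8 = 0 XOR 0 = 0
t10 = t9 NAND a = 0 NAND 0 = 1
t11 = t2 XOR t10 = 0 XOR 1 = 1
So t11 = 1 as required.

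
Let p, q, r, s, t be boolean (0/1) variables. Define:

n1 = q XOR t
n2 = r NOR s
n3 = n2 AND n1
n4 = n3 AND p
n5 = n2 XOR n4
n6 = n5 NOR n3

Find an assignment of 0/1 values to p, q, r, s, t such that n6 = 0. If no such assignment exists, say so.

p=0, q=1, r=0, s=0, t=0

n6 = n5 NOR n3 must be 0, so at least one of n5, n3 is 1.
Check with p=0, q=1, r=0, s=0, t=0:
n1 = q XOR t = 1 XOR 0 = 1
n2 = r NOR s = 0 NOR 0 = 1
n3 = n2 AND n1 = 1 AND 1 = 1
n4 = n3 AND p = 1 AND 0 = 0
n5 = n2 XOR n4 = 1 XOR 0 = 1
n6 = n5 NOR n3 = 1 NOR 1 = 0
So n6 = 0 as required.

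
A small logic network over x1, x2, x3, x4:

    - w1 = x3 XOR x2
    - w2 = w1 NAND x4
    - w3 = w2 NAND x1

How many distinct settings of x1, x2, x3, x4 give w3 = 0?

6

w3 = w2 NAND x1 must be 0, so both w2 = 1 and x1 = 1.
w2 = w1 NAND x4 must be 1, so at least one of w1, x4 is 0.
Satisfying assignments:
  x1=1, x2=0, x3=0, x4=0
  x1=1, x2=0, x3=0, x4=1
  x1=1, x2=0, x3=1, x4=0
  x1=1, x2=1, x3=0, x4=0
  x1=1, x2=1, x3=1, x4=0
  x1=1, x2=1, x3=1, x4=1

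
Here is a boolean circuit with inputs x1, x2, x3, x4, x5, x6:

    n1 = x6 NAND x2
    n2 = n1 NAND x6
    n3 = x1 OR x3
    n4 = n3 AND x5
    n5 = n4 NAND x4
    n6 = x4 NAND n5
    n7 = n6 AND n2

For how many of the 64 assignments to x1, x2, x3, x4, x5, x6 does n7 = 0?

n7 = n6 AND n2 must be 0, so at least one of n6, n2 is 0.
Enumerating the 64 input combinations, 31 give n7 = 0 and 33 give n7 = 1.

31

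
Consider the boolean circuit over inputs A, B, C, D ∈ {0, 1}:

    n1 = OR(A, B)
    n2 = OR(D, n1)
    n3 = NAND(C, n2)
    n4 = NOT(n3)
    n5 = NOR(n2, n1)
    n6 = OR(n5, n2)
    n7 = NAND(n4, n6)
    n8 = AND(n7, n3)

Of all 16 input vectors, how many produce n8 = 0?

n8 = AND(n7, n3) must be 0, so at least one of n7, n3 is 0.
Enumerating the 16 input combinations, 7 give n8 = 0 and 9 give n8 = 1.

7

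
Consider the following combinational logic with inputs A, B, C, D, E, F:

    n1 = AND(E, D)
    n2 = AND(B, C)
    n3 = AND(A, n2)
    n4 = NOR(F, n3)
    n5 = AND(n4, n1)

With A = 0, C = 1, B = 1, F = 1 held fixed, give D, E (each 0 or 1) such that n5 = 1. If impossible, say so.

no solution exists

With A = 0, C = 1, B = 1, F = 1 fixed, none of the 4 settings of D, E give n5 = 1.
For example, with D=1, E=0:
n1 = AND(E, D) = AND(0, 1) = 0
n2 = AND(B, C) = AND(1, 1) = 1
n3 = AND(A, n2) = AND(0, 1) = 0
n4 = NOR(F, n3) = NOR(1, 0) = 0
n5 = AND(n4, n1) = AND(0, 0) = 0
giving n5 = 0 ≠ 1.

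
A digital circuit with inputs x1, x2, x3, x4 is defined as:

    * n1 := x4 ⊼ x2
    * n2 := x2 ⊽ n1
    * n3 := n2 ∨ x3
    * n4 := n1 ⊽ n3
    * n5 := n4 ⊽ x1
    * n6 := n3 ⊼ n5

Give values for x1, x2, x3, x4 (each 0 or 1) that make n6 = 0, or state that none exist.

x1=0, x2=1, x3=1, x4=0

n6 = n3 ⊼ n5 must be 0, so both n3 = 1 and n5 = 1.
n3 = n2 ∨ x3 must be 1, so at least one of n2, x3 is 1.
n5 = n4 ⊽ x1 must be 1, so both n4 = 0 and x1 = 0.
Check with x1=0, x2=1, x3=1, x4=0:
n1 = x4 ⊼ x2 = 0 ⊼ 1 = 1
n2 = x2 ⊽ n1 = 1 ⊽ 1 = 0
n3 = n2 ∨ x3 = 0 ∨ 1 = 1
n4 = n1 ⊽ n3 = 1 ⊽ 1 = 0
n5 = n4 ⊽ x1 = 0 ⊽ 0 = 1
n6 = n3 ⊼ n5 = 1 ⊼ 1 = 0
So n6 = 0 as required.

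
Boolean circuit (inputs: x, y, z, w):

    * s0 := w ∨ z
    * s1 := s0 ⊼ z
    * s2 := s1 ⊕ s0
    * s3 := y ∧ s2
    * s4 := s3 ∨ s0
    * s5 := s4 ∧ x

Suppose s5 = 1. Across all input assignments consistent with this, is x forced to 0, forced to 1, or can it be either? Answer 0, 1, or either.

s5 = s4 ∧ x must be 1, so both s4 = 1 and x = 1.
s4 = s3 ∨ s0 must be 1, so at least one of s3, s0 is 1.
Every assignment with s5 = 1 has x = 1; there are 7 such assignment(s).

1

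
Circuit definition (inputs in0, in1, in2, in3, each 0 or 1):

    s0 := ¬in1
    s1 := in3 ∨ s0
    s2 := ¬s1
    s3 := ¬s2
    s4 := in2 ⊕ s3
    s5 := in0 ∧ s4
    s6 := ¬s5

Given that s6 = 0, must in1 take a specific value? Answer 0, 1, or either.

Both values of in1 occur among assignments with s6 = 0:
  in1=0: in0=1, in1=0, in2=0, in3=0
  in1=1: in0=1, in1=1, in2=0, in3=1

either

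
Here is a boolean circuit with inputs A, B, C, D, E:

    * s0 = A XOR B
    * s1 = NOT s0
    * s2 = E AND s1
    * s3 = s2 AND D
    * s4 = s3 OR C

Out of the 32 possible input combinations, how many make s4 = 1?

s4 = s3 OR C must be 1, so at least one of s3, C is 1.
Enumerating the 32 input combinations, 18 give s4 = 1 and 14 give s4 = 0.

18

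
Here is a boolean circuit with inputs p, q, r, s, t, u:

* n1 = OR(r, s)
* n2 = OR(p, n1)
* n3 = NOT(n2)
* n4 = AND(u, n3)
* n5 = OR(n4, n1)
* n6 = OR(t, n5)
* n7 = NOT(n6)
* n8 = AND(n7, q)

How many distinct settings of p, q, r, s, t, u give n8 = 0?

n8 = AND(n7, q) must be 0, so at least one of n7, q is 0.
Enumerating the 64 input combinations, 61 give n8 = 0 and 3 give n8 = 1.

61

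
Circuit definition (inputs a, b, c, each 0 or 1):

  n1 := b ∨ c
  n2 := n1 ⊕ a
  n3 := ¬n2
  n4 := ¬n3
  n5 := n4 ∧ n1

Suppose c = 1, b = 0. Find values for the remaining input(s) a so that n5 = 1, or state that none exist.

Check with c = 1, b = 0 and a=0:
n1 = b ∨ c = 0 ∨ 1 = 1
n2 = n1 ⊕ a = 1 ⊕ 0 = 1
n3 = ¬n2 = ¬1 = 0
n4 = ¬n3 = ¬0 = 1
n5 = n4 ∧ n1 = 1 ∧ 1 = 1
So n5 = 1.

a=0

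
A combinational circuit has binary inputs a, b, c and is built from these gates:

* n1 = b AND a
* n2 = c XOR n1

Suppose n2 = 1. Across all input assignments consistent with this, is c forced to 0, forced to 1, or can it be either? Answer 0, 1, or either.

Both values of c occur among assignments with n2 = 1:
  c=0: a=1, b=1, c=0
  c=1: a=0, b=0, c=1

either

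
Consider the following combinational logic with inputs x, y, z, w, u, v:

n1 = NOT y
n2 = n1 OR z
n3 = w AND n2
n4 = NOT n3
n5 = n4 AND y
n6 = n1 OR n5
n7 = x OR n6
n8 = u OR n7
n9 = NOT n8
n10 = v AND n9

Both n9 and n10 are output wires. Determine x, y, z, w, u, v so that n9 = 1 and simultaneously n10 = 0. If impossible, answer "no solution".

Check with x=0 y=1 z=1 w=1 u=0 v=0:
n1 = NOT y = NOT 1 = 0
n2 = n1 OR z = 0 OR 1 = 1
n3 = w AND n2 = 1 AND 1 = 1
n4 = NOT n3 = NOT 1 = 0
n5 = n4 AND y = 0 AND 1 = 0
n6 = n1 OR n5 = 0 OR 0 = 0
n7 = x OR n6 = 0 OR 0 = 0
n8 = u OR n7 = 0 OR 0 = 0
n9 = NOT n8 = NOT 0 = 1
n10 = v AND n9 = 0 AND 1 = 0
So n9 = 1 and n10 = 0.

x=0 y=1 z=1 w=1 u=0 v=0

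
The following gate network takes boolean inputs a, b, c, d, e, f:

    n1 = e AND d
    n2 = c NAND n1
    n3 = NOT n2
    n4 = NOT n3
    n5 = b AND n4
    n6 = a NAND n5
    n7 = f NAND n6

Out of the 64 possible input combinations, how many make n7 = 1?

39

n7 = f NAND n6 must be 1, so at least one of f, n6 is 0.
Enumerating the 64 input combinations, 39 give n7 = 1 and 25 give n7 = 0.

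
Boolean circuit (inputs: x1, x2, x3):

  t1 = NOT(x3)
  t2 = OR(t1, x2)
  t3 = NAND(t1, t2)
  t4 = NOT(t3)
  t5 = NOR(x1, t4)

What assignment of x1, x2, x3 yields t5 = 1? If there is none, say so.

x1=0, x2=0, x3=1

Check with x1=0, x2=0, x3=1:
t1 = NOT(x3) = NOT 1 = 0
t2 = OR(t1, x2) = OR(0, 0) = 0
t3 = NAND(t1, t2) = NAND(0, 0) = 1
t4 = NOT(t3) = NOT 1 = 0
t5 = NOR(x1, t4) = NOR(0, 0) = 1
So t5 = 1 as required.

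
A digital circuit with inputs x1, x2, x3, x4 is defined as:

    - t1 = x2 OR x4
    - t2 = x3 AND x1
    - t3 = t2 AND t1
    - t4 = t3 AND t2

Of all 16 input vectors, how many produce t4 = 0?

t4 = t3 AND t2 must be 0, so at least one of t3, t2 is 0.
Enumerating the 16 input combinations, 13 give t4 = 0 and 3 give t4 = 1.

13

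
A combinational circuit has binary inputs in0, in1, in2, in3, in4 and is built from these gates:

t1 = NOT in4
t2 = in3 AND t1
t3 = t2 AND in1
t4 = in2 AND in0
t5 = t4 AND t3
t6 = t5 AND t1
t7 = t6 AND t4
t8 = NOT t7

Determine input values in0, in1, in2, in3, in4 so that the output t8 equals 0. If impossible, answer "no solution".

t8 = NOT t7 must be 0, so t7 = 1.
t7 = t6 AND t4 must be 1, so both t6 = 1 and t4 = 1.
t6 = t5 AND t1 must be 1, so both t5 = 1 and t1 = 1.
Check with in0=1, in1=1, in2=1, in3=1, in4=0:
t1 = NOT in4 = NOT 0 = 1
t2 = in3 AND t1 = 1 AND 1 = 1
t3 = t2 AND in1 = 1 AND 1 = 1
t4 = in2 AND in0 = 1 AND 1 = 1
t5 = t4 AND t3 = 1 AND 1 = 1
t6 = t5 AND t1 = 1 AND 1 = 1
t7 = t6 AND t4 = 1 AND 1 = 1
t8 = NOT t7 = NOT 1 = 0
So t8 = 0 as required.

in0=1, in1=1, in2=1, in3=1, in4=0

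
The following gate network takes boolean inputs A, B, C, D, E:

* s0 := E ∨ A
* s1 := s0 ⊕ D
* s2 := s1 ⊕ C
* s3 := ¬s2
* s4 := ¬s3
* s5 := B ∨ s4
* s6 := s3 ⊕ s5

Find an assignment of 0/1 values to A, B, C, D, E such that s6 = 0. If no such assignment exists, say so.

A=1 B=1 C=0 D=1 E=0

s6 = s3 ⊕ s5 must be 0, so s3 and s5 are equal.
Check with A=1 B=1 C=0 D=1 E=0:
s0 = E ∨ A = 0 ∨ 1 = 1
s1 = s0 ⊕ D = 1 ⊕ 1 = 0
s2 = s1 ⊕ C = 0 ⊕ 0 = 0
s3 = ¬s2 = ¬0 = 1
s4 = ¬s3 = ¬1 = 0
s5 = B ∨ s4 = 1 ∨ 0 = 1
s6 = s3 ⊕ s5 = 1 ⊕ 1 = 0
So s6 = 0 as required.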